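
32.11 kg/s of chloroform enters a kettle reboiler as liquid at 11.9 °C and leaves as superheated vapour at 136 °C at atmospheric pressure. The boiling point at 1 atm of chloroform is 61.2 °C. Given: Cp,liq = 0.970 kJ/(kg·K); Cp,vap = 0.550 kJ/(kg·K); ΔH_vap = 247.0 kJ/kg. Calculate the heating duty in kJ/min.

liquid 11.9→61.2 °C: 47.821 kJ/kg
vaporisation at 61.2 °C: 247 kJ/kg
vapour 61.2→136 °C: 41.14 kJ/kg
Δh = 47.821 + 247 + 41.14 = 335.96 kJ/kg
Q = ṁ·Δh = 32.11 kg/s × 335.96 kJ/kg = 10788 kJ/s
|Q| = 10788 kW = 647260 kJ/min

Q = 647000 kJ/min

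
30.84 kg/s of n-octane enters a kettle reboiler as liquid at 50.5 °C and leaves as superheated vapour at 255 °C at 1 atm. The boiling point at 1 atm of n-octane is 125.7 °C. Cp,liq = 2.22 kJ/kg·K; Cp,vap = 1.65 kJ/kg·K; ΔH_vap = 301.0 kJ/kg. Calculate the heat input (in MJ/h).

Q = 75600 MJ/h

liquid 50.5→125.7 °C: 166.94 kJ/kg
vaporisation at 125.7 °C: 301 kJ/kg
vapour 125.7→255 °C: 213.34 kJ/kg
Δh = 166.94 + 301 + 213.34 = 681.29 kJ/kg
Q = ṁ·Δh = 30.84 kg/s × 681.29 kJ/kg = 21011 kJ/s
|Q| = 21011 kW = 75639 MJ/h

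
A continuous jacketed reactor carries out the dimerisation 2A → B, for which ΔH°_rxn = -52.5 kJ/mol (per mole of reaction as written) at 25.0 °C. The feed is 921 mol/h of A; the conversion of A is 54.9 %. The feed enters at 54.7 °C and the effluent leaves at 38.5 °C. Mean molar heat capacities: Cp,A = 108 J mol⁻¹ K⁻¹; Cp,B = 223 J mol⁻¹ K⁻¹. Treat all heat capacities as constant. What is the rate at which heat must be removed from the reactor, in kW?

Q_out = 4.13 kW

Extent of reaction ξ = 0.549 × 921 / 2 = 252.81 mol/h
Reaction term: ξ·ΔH°_rxn = 252.81 × -52.5 = -13273 kJ/h
Sensible, feed 54.7→25 °C: -2954.2 kJ/h
Outlet flows (mol/h): A 415.37, B 252.81
Sensible, products 25→38.5 °C: 1366.7 kJ/h
Q = ΔH = -14860 kJ/h = -4.1278 kW
Heat removed = 4.1278 kW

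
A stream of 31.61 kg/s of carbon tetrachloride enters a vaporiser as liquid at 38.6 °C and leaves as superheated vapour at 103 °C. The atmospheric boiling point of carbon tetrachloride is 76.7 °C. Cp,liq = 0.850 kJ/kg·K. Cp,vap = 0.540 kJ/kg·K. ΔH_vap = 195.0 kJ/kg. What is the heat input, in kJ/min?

Q = 458000 kJ/min

liquid 38.6→76.7 °C: 32.385 kJ/kg
vaporisation at 76.7 °C: 195 kJ/kg
vapour 76.7→103 °C: 14.202 kJ/kg
Δh = 32.385 + 195 + 14.202 = 241.59 kJ/kg
Q = ṁ·Δh = 31.61 kg/s × 241.59 kJ/kg = 7636.6 kJ/s
|Q| = 7636.6 kW = 458190 kJ/min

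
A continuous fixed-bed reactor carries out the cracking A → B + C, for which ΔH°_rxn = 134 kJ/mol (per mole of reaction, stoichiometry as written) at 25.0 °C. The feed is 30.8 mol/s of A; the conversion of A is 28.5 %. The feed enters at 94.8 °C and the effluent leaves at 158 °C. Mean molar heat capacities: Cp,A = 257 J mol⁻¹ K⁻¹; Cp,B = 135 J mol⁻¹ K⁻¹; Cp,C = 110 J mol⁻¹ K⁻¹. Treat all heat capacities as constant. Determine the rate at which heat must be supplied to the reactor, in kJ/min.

Q_in = 99800 kJ/min

Extent of reaction ξ = 0.285 × 30.8 = 8.778 mol/s
Reaction term: ξ·ΔH°_rxn = 8.778 × 134 = 1176.3 kJ/s
Sensible, feed 94.8→25 °C: -552.51 kJ/s
Outlet flows (mol/s): A 22.022, B 8.778, C 8.778
Sensible, products 25→158 °C: 1038.8 kJ/s
Q = ΔH = 1662.5 kJ/s = 1662.5 kW
Heat supplied = 99750 kJ/min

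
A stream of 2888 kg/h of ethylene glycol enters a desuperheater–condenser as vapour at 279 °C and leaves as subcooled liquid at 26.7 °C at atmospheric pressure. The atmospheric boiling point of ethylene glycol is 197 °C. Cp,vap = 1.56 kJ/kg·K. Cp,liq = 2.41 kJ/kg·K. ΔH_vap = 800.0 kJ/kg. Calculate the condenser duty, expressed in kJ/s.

vapour 279→197 °C: -127.92 kJ/kg
condensation at 197 °C: -800 kJ/kg
liquid 197→26.7 °C: -410.42 kJ/kg
Δh = -127.92 + -800 + -410.42 = -1338.3 kJ/kg
Q = ṁ·Δh = 2888 kg/h × -1338.3 kJ/kg = -3.8651e+06 kJ/h
|Q| = 1073.6 kW

Q_c = 1070 kJ/s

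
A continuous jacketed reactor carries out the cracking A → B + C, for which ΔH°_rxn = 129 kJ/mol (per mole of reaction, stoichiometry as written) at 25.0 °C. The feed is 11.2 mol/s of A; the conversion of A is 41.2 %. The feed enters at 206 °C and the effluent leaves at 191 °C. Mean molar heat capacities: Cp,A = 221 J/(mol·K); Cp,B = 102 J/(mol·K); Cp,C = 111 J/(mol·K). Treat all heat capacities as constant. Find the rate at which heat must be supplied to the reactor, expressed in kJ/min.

Extent of reaction ξ = 0.412 × 11.2 = 4.6144 mol/s
Reaction term: ξ·ΔH°_rxn = 4.6144 × 129 = 595.26 kJ/s
Sensible, feed 206→25 °C: -448.01 kJ/s
Outlet flows (mol/s): A 6.5856, B 4.6144, C 4.6144
Sensible, products 25→191 °C: 404.76 kJ/s
Q = ΔH = 552 kJ/s = 552 kW
Heat supplied = 33120 kJ/min

Q_in = 33100 kJ/min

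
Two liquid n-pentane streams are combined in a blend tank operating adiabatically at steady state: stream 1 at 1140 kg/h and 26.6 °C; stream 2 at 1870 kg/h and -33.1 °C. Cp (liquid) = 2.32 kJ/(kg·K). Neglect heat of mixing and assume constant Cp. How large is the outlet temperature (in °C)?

Adiabatic, steady state ⇒ Σ ṁᵢCp,ᵢ(T_out − Tᵢ) = 0
T_out = Σ ṁᵢCp,ᵢTᵢ / Σ ṁᵢCp,ᵢ
      = -73249 / 6983.2 = -10.489 °C

T_out = -10.5 °C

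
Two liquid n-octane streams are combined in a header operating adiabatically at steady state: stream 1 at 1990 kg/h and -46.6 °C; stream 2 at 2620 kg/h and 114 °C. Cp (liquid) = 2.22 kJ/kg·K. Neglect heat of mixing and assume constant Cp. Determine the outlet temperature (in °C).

Adiabatic, steady state ⇒ Σ ṁᵢCp,ᵢ(T_out − Tᵢ) = 0
T_out = Σ ṁᵢCp,ᵢTᵢ / Σ ṁᵢCp,ᵢ
      = 457200 / 10234 = 44.674 °C

T_out = 44.7 °C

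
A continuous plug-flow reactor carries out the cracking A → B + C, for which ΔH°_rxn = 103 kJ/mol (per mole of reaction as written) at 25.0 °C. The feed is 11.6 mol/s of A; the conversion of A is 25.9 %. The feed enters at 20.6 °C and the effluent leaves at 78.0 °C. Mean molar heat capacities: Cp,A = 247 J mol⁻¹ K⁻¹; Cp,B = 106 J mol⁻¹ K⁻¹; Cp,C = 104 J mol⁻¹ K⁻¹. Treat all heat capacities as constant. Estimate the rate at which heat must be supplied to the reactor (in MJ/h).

Extent of reaction ξ = 0.259 × 11.6 = 3.0044 mol/s
Reaction term: ξ·ΔH°_rxn = 3.0044 × 103 = 309.45 kJ/s
Sensible, feed 20.6→25 °C: 12.607 kJ/s
Outlet flows (mol/s): A 8.5956, B 3.0044, C 3.0044
Sensible, products 25→78.0 °C: 145.96 kJ/s
Q = ΔH = 468.02 kJ/s = 468.02 kW
Heat supplied = 1684.9 MJ/h

Q_in = 1680 MJ/h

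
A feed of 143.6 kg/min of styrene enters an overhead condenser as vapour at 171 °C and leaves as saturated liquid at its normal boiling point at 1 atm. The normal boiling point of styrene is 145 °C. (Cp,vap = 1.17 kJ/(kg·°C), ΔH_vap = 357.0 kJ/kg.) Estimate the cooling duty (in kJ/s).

Q_c = 927 kJ/s

vapour 171→145 °C: -30.42 kJ/kg
condensation at 145 °C: -357 kJ/kg
Δh = -30.42 + -357 = -387.42 kJ/kg
Q = ṁ·Δh = 143.6 kg/min × -387.42 kJ/kg = -55634 kJ/min
|Q| = 927.23 kW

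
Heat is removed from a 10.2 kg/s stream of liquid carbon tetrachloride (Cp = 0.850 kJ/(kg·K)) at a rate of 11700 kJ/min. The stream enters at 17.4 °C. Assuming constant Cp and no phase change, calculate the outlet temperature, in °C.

Q = 11700 kJ/min = 195 kJ/s
ΔT = Q/(ṁ·Cp) = 195/(10.2×0.850) = 22.491 K
T_out = 17.4 − 22.491 = -5.0913 °C

T_out = -5.09 °C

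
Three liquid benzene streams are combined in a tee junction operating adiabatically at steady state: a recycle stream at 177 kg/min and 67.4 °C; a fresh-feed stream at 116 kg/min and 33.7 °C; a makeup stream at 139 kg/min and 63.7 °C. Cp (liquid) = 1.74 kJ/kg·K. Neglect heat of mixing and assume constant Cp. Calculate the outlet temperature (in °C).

T_out = 57.2 °C

Adiabatic, steady state ⇒ Σ ṁᵢCp,ᵢ(T_out − Tᵢ) = 0
Σ ṁᵢCp,ᵢTᵢ = 177×1.74×67.4 + 116×1.74×33.7 + 139×1.74×63.7 = 42966
Σ ṁᵢCp,ᵢ = 177×1.74 + 116×1.74 + 139×1.74 = 751.68
T_out = 42966 / 751.68 = 57.16 °C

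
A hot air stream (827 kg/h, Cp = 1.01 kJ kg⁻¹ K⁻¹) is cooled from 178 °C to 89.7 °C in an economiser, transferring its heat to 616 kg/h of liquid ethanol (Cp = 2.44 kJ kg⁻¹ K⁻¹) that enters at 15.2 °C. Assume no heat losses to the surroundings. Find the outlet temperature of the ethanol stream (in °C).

T_c,out = 64.3 °C

Heat released by hot stream: Q = 827 × 1.01 × (178 − 89.7) = 73754 kJ/h
Energy balance on cold side (adiabatic exchanger): Q = ṁ_c·Cp_c·(T_c,out − T_c,in)
T_c,out = 15.2 + 73754/(616 × 2.44) = 64.27 °C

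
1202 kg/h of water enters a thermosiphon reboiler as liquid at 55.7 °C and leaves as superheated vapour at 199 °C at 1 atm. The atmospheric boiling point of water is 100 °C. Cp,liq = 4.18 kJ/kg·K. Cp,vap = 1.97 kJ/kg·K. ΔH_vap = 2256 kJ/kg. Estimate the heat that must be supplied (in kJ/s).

Q = 880 kJ/s

liquid 55.7→100 °C: 185.17 kJ/kg
vaporisation at 100 °C: 2256 kJ/kg
vapour 100→199 °C: 195.03 kJ/kg
Δh = 185.17 + 2256 + 195.03 = 2636.2 kJ/kg
Q = ṁ·Δh = 1202 kg/h × 2636.2 kJ/kg = 3.1687e+06 kJ/h
|Q| = 880.2 kW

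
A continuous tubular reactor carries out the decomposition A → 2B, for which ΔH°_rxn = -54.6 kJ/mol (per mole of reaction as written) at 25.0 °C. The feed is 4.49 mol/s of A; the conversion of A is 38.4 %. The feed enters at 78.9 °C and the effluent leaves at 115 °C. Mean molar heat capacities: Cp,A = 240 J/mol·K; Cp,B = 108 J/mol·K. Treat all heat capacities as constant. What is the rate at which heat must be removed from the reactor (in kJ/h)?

Extent of reaction ξ = 0.384 × 4.49 = 1.7242 mol/s
Reaction term: ξ·ΔH°_rxn = 1.7242 × -54.6 = -94.139 kJ/s
Sensible, feed 78.9→25 °C: -58.083 kJ/s
Outlet flows (mol/s): A 2.7658, B 3.4483
Sensible, products 25→115 °C: 93.26 kJ/s
Q = ΔH = -58.962 kJ/s = -58.962 kW
Heat removed = 212260 kJ/h

Q_out = 212000 kJ/h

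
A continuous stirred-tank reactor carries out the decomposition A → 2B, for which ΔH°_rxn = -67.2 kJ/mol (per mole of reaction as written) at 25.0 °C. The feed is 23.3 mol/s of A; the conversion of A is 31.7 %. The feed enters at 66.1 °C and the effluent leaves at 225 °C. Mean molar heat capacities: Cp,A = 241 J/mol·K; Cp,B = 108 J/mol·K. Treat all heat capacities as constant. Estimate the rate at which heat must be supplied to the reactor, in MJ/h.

Q_in = 1290 MJ/h

Extent of reaction ξ = 0.317 × 23.3 = 7.3861 mol/s
Reaction term: ξ·ΔH°_rxn = 7.3861 × -67.2 = -496.35 kJ/s
Sensible, feed 66.1→25 °C: -230.79 kJ/s
Outlet flows (mol/s): A 15.914, B 14.772
Sensible, products 25→225 °C: 1086.1 kJ/s
Q = ΔH = 358.99 kJ/s = 358.99 kW
Heat supplied = 1292.4 MJ/h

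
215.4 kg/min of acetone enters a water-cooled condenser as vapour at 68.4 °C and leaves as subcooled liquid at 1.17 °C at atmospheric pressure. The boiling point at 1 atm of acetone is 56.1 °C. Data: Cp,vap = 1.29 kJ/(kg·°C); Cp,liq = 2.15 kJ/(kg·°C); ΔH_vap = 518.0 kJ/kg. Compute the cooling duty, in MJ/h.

vapour 68.4→56.1 °C: -15.867 kJ/kg
condensation at 56.1 °C: -518 kJ/kg
liquid 56.1→1.17 °C: -118.1 kJ/kg
Δh = -15.867 + -518 + -118.1 = -651.97 kJ/kg
Q = ṁ·Δh = 215.4 kg/min × -651.97 kJ/kg = -140430 kJ/min
|Q| = 2340.6 kW = 8426 MJ/h

Q_c = 8430 MJ/h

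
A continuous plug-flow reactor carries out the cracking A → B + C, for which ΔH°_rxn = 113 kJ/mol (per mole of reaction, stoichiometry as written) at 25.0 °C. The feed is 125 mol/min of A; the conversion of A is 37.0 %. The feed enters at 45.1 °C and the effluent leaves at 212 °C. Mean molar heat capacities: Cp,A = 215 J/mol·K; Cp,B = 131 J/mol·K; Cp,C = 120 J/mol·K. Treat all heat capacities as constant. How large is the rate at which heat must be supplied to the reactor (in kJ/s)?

Q_in = 167 kJ/s

Extent of reaction ξ = 0.370 × 125 = 46.25 mol/min
Reaction term: ξ·ΔH°_rxn = 46.25 × 113 = 5226.2 kJ/min
Sensible, feed 45.1→25 °C: -540.19 kJ/min
Outlet flows (mol/min): A 78.75, B 46.25, C 46.25
Sensible, products 25→212 °C: 5337 kJ/min
Q = ΔH = 10023 kJ/min = 167.05 kW
Heat supplied = 167.05 kJ/s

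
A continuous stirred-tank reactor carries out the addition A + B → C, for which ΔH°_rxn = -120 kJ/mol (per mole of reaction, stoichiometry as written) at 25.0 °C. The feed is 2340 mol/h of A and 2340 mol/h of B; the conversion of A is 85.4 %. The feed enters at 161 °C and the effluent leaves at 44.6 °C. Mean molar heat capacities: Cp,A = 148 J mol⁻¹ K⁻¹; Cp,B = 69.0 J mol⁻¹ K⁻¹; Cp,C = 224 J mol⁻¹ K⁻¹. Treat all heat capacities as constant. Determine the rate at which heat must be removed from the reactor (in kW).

Q_out = 83.0 kW

Extent of reaction ξ = 0.854 × 2340 = 1998.4 mol/h
Reaction term: ξ·ΔH°_rxn = 1998.4 × -120 = -239800 kJ/h
Sensible, feed 161→25 °C: -69058 kJ/h
Outlet flows (mol/h): A 341.64, B 341.64, C 1998.4
Sensible, products 25→44.6 °C: 10227 kJ/h
Q = ΔH = -298630 kJ/h = -82.954 kW
Heat removed = 82.954 kW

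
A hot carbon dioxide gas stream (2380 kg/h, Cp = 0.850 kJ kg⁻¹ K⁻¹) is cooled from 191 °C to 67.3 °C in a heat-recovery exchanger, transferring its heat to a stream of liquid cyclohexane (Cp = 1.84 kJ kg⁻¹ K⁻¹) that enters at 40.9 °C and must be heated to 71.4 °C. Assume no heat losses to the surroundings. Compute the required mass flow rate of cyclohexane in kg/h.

ṁ_c = 4460 kg/h

Heat released by hot stream: Q = 2380 × 0.850 × (191 − 67.3) = 250250 kJ/h
Energy balance on cold side (adiabatic exchanger): Q = ṁ_c·Cp_c·(T_c,out − T_c,in)
ṁ_c = 250250 / [1.84 × (71.4 − 40.9)] = 4459.1 kg/h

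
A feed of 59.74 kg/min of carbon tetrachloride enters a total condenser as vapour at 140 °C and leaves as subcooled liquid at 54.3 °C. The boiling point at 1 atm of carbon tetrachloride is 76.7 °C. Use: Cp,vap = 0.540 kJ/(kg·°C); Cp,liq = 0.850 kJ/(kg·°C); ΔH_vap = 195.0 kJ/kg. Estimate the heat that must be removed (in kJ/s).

vapour 140→76.7 °C: -34.182 kJ/kg
condensation at 76.7 °C: -195 kJ/kg
liquid 76.7→54.3 °C: -19.04 kJ/kg
Δh = -34.182 + -195 + -19.04 = -248.22 kJ/kg
Q = ṁ·Δh = 59.74 kg/min × -248.22 kJ/kg = -14829 kJ/min
|Q| = 247.15 kW

Q_c = 247 kJ/s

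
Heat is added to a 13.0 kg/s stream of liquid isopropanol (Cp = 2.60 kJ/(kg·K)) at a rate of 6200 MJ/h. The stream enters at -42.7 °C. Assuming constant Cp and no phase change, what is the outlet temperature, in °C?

T_out = 8.25 °C

Q = 6200 MJ/h = 1722.2 kJ/s
ΔT = Q/(ṁ·Cp) = 1722.2/(13.0×2.60) = 50.953 K
T_out = -42.7 + 50.953 = 8.2533 °C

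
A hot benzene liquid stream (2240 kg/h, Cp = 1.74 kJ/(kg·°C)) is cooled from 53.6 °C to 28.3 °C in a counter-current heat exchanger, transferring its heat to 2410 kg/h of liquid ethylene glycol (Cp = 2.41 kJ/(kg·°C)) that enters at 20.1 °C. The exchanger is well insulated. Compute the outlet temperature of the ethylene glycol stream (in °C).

T_c,out = 37.1 °C

Heat released by hot stream: Q = 2240 × 1.74 × (53.6 − 28.3) = 98609 kJ/h
Energy balance on cold side (adiabatic exchanger): Q = ṁ_c·Cp_c·(T_c,out − T_c,in)
T_c,out = 20.1 + 98609/(2410 × 2.41) = 37.078 °C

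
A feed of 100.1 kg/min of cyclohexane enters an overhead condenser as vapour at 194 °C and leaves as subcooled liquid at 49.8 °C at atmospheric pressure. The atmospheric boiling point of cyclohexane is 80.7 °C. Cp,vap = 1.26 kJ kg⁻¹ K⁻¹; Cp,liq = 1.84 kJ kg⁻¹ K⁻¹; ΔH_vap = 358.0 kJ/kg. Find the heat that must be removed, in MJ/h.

vapour 194→80.7 °C: -142.76 kJ/kg
condensation at 80.7 °C: -358 kJ/kg
liquid 80.7→49.8 °C: -56.856 kJ/kg
Δh = -142.76 + -358 + -56.856 = -557.61 kJ/kg
Q = ṁ·Δh = 100.1 kg/min × -557.61 kJ/kg = -55817 kJ/min
|Q| = 930.29 kW = 3349 MJ/h

Q_c = 3350 MJ/h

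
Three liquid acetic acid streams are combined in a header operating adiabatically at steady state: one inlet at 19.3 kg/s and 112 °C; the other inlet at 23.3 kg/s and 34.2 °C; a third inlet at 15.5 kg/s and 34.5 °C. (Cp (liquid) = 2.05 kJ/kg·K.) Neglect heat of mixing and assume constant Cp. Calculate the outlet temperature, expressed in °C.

T_out = 60.1 °C

Adiabatic, steady state ⇒ Σ ṁᵢCp,ᵢ(T_out − Tᵢ) = 0
T_out = Σ ṁᵢCp,ᵢTᵢ / Σ ṁᵢCp,ᵢ
      = 7161.1 / 119.1 = 60.124 °C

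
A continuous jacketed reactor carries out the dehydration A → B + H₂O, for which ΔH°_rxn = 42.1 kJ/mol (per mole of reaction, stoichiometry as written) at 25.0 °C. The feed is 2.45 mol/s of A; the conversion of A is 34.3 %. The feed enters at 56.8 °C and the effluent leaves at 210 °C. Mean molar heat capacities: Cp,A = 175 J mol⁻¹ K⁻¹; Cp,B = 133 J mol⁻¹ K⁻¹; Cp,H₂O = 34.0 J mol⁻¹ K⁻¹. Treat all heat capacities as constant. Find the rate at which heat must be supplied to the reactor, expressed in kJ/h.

Extent of reaction ξ = 0.343 × 2.45 = 0.84035 mol/s
Reaction term: ξ·ΔH°_rxn = 0.84035 × 42.1 = 35.379 kJ/s
Sensible, feed 56.8→25 °C: -13.634 kJ/s
Outlet flows (mol/s): A 1.6097, B 0.84035, H₂O 0.84035
Sensible, products 25→210 °C: 78.075 kJ/s
Q = ΔH = 99.82 kJ/s = 99.82 kW
Heat supplied = 359350 kJ/h

Q_in = 359000 kJ/h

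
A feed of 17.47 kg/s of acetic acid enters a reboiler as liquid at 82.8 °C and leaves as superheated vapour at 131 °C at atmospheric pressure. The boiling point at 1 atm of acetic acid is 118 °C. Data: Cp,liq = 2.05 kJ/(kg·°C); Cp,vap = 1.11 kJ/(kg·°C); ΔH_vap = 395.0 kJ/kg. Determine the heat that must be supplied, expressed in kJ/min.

Q = 505000 kJ/min

liquid 82.8→118 °C: 72.16 kJ/kg
vaporisation at 118 °C: 395 kJ/kg
vapour 118→131 °C: 14.43 kJ/kg
Δh = 72.16 + 395 + 14.43 = 481.59 kJ/kg
Q = ṁ·Δh = 17.47 kg/s × 481.59 kJ/kg = 8413.4 kJ/s
|Q| = 8413.4 kW = 504800 kJ/min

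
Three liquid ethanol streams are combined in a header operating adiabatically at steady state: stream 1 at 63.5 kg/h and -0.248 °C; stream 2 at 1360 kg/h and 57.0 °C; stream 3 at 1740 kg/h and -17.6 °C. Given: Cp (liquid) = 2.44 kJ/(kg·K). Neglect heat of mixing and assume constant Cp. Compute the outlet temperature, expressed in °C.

T_out = 14.8 °C

Adiabatic, steady state ⇒ Σ ṁᵢCp,ᵢ(T_out − Tᵢ) = 0
T_out = Σ ṁᵢCp,ᵢTᵢ / Σ ṁᵢCp,ᵢ
      = 114390 / 7718.9 = 14.819 °C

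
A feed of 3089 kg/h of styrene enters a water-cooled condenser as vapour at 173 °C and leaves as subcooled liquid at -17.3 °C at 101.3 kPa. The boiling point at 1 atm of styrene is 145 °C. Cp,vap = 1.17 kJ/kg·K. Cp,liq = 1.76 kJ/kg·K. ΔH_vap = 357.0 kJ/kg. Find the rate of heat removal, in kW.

vapour 173→145 °C: -32.76 kJ/kg
condensation at 145 °C: -357 kJ/kg
liquid 145→-17.3 °C: -285.65 kJ/kg
Δh = -32.76 + -357 + -285.65 = -675.41 kJ/kg
Q = ṁ·Δh = 3089 kg/h × -675.41 kJ/kg = -2.0863e+06 kJ/h
|Q| = 579.54 kW

Q_c = 580 kW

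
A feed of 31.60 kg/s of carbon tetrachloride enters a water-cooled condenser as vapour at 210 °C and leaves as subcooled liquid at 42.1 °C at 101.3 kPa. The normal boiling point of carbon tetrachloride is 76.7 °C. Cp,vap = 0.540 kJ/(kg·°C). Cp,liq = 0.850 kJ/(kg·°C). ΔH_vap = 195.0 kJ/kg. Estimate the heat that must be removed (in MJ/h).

Q_c = 33700 MJ/h

vapour 210→76.7 °C: -71.982 kJ/kg
condensation at 76.7 °C: -195 kJ/kg
liquid 76.7→42.1 °C: -29.41 kJ/kg
Δh = -71.982 + -195 + -29.41 = -296.39 kJ/kg
Q = ṁ·Δh = 31.60 kg/s × -296.39 kJ/kg = -9366 kJ/s
|Q| = 9366 kW = 33718 MJ/h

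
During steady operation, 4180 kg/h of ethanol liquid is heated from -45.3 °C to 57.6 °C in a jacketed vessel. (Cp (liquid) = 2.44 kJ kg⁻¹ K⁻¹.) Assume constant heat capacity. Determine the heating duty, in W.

Q = ṁ·Cp·ΔT = 4180 × 2.44 × (57.6 − -45.3) = 1.0495e+06 kJ/h
Converting: 1.0495e+06 / 3600 s = 291.53 kW
Heating duty = 291530 W

Q = 292000 W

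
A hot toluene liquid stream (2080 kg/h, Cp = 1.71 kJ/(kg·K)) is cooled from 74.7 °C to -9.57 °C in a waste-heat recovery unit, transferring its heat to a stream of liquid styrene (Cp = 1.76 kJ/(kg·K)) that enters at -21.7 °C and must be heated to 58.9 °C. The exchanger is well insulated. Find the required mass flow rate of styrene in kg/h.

ṁ_c = 2110 kg/h

Heat released by hot stream: Q = 2080 × 1.71 × (74.7 − -9.57) = 299730 kJ/h
Energy balance on cold side (adiabatic exchanger): Q = ṁ_c·Cp_c·(T_c,out − T_c,in)
ṁ_c = 299730 / [1.76 × (58.9 − -21.7)] = 2112.9 kg/h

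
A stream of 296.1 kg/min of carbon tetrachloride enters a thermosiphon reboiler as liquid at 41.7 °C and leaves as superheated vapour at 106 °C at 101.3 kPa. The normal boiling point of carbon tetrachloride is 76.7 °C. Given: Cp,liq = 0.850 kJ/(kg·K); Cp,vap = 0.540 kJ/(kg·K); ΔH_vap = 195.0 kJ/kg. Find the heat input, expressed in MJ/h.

liquid 41.7→76.7 °C: 29.75 kJ/kg
vaporisation at 76.7 °C: 195 kJ/kg
vapour 76.7→106 °C: 15.822 kJ/kg
Δh = 29.75 + 195 + 15.822 = 240.57 kJ/kg
Q = ṁ·Δh = 296.1 kg/min × 240.57 kJ/kg = 71233 kJ/min
|Q| = 1187.2 kW = 4274 MJ/h

Q = 4270 MJ/h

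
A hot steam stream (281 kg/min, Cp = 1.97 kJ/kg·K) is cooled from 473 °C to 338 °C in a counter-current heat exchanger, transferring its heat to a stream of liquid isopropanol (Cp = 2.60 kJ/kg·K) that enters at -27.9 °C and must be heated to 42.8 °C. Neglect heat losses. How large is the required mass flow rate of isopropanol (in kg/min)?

Heat released by hot stream: Q = 281 × 1.97 × (473 − 338) = 74732 kJ/min
Energy balance on cold side (adiabatic exchanger): Q = ṁ_c·Cp_c·(T_c,out − T_c,in)
ṁ_c = 74732 / [2.60 × (42.8 − -27.9)] = 406.55 kg/min

ṁ_c = 407 kg/min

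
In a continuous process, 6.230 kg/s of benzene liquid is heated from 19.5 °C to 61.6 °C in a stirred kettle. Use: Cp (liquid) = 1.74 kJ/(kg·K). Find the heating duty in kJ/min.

Q = ṁ·Cp·ΔT = 6.230 × 1.74 × (61.6 − 19.5) = 456.37 kJ/s
Heating duty = 27382 kJ/min

Q = 27400 kJ/min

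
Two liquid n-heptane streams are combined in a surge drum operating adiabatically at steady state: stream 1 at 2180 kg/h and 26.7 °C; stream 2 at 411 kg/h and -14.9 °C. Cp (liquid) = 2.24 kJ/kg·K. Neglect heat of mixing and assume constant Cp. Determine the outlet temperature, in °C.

Adiabatic, steady state ⇒ Σ ṁᵢCp,ᵢ(T_out − Tᵢ) = 0
Σ ṁᵢCp,ᵢTᵢ = 2180×2.24×26.7 + 411×2.24×-14.9 = 116660
Σ ṁᵢCp,ᵢ = 2180×2.24 + 411×2.24 = 5803.8
T_out = 116660 / 5803.8 = 20.101 °C

T_out = 20.1 °C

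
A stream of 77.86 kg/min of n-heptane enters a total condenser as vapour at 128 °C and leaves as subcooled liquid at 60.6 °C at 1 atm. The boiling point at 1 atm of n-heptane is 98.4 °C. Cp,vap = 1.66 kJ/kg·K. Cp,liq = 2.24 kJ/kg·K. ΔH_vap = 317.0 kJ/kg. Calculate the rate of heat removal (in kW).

vapour 128→98.4 °C: -49.136 kJ/kg
condensation at 98.4 °C: -317 kJ/kg
liquid 98.4→60.6 °C: -84.672 kJ/kg
Δh = -49.136 + -317 + -84.672 = -450.81 kJ/kg
Q = ṁ·Δh = 77.86 kg/min × -450.81 kJ/kg = -35100 kJ/min
|Q| = 585 kW

Q_c = 585 kW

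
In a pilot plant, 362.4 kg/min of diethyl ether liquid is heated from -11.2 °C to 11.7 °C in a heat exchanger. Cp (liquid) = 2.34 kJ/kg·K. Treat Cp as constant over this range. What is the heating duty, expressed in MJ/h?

Q = 1170 MJ/h

Q = ṁ·Cp·ΔT = 362.4 × 2.34 × (11.7 − -11.2) = 19420 kJ/min
Converting: 19420 / 60 s = 323.66 kW
Heating duty = 1165.2 MJ/h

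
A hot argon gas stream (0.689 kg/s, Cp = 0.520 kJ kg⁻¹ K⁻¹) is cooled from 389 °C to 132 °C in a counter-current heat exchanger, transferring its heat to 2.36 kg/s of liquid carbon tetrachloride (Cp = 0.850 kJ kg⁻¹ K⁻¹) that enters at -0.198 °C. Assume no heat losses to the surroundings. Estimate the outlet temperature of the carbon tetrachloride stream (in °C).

T_c,out = 45.7 °C

Heat released by hot stream: Q = 0.689 × 0.520 × (389 − 132) = 92.078 kJ/s
Energy balance on cold side (adiabatic exchanger): Q = ṁ_c·Cp_c·(T_c,out − T_c,in)
T_c,out = -0.198 + 92.078/(2.36 × 0.850) = 45.703 °C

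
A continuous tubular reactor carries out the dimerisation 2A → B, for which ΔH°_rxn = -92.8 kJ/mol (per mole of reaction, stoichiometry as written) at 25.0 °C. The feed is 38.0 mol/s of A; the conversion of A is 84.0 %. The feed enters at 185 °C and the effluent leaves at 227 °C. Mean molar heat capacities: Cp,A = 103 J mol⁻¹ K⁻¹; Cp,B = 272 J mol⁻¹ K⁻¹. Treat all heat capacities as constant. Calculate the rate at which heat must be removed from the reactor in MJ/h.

Extent of reaction ξ = 0.840 × 38.0 / 2 = 15.96 mol/s
Reaction term: ξ·ΔH°_rxn = 15.96 × -92.8 = -1481.1 kJ/s
Sensible, feed 185→25 °C: -626.24 kJ/s
Outlet flows (mol/s): A 6.08, B 15.96
Sensible, products 25→227 °C: 1003.4 kJ/s
Q = ΔH = -1103.9 kJ/s = -1103.9 kW
Heat removed = 3974.1 MJ/h

Q_out = 3970 MJ/h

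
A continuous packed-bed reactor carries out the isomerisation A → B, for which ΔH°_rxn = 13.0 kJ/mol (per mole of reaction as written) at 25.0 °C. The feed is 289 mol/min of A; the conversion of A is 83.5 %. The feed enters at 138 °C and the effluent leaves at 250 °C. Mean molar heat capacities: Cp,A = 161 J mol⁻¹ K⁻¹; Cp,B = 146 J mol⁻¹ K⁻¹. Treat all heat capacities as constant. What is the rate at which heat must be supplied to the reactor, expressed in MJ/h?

Extent of reaction ξ = 0.835 × 289 = 241.31 mol/min
Reaction term: ξ·ΔH°_rxn = 241.31 × 13.0 = 3137.1 kJ/min
Sensible, feed 138→25 °C: -5257.8 kJ/min
Outlet flows (mol/min): A 47.685, B 241.31
Sensible, products 25→250 °C: 9654.6 kJ/min
Q = ΔH = 7533.9 kJ/min = 125.57 kW
Heat supplied = 452.03 MJ/h

Q_in = 452 MJ/h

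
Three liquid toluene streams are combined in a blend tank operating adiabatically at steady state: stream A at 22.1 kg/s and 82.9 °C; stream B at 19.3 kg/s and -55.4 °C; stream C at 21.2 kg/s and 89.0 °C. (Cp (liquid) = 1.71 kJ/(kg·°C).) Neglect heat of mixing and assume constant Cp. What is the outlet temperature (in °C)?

T_out = 42.3 °C

Adiabatic, steady state ⇒ Σ ṁᵢCp,ᵢ(T_out − Tᵢ) = 0
Σ ṁᵢCp,ᵢTᵢ = 22.1×1.71×82.9 + 19.3×1.71×-55.4 + 21.2×1.71×89.0 = 4530.9
Σ ṁᵢCp,ᵢ = 22.1×1.71 + 19.3×1.71 + 21.2×1.71 = 107.05
T_out = 4530.9 / 107.05 = 42.327 °C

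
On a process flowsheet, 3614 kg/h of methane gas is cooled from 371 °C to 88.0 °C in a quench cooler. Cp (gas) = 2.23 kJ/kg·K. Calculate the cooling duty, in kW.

Q = ṁ·Cp·ΔT = 3614 × 2.23 × (88.0 − 371) = -2.2808e+06 kJ/h
Converting: 2.2808e+06 / 3600 s = 633.54 kW

Q_c = 634 kW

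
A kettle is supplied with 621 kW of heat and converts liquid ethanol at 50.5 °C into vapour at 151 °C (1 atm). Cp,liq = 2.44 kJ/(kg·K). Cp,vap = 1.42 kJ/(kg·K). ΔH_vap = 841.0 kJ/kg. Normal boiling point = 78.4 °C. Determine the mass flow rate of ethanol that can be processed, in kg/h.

Δh = 2.44×(78.4−50.5) + 841.0 + 1.42×(151−78.4) = 1012.2 kJ/kg
Q = 621 kW = 621 kJ/s = 2.2356e+06 kJ/h
ṁ = Q/Δh = 2.2356e+06 / 1012.2 = 2208.7 kg/h

ṁ = 2210 kg/h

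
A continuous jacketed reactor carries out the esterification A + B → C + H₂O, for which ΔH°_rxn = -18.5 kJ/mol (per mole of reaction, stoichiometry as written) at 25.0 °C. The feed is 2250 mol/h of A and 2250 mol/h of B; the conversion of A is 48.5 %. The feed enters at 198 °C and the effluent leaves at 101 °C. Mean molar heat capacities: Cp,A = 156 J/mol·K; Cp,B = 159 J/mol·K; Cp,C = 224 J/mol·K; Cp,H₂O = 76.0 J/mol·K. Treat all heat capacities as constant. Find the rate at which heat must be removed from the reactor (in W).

Q_out = 25100 W

Extent of reaction ξ = 0.485 × 2250 = 1091.2 mol/h
Reaction term: ξ·ΔH°_rxn = 1091.2 × -18.5 = -20188 kJ/h
Sensible, feed 198→25 °C: -122610 kJ/h
Outlet flows (mol/h): A 1158.8, B 1158.8, C 1091.2, H₂O 1091.2
Sensible, products 25→101 °C: 52621 kJ/h
Q = ΔH = -90181 kJ/h = -25.05 kW
Heat removed = 25050 W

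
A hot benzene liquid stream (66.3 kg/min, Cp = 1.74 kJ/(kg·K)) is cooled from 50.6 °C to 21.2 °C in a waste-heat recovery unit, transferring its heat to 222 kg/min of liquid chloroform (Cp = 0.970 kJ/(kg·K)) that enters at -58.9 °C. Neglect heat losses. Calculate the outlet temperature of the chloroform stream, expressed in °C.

T_c,out = -43.1 °C

Heat released by hot stream: Q = 66.3 × 1.74 × (50.6 − 21.2) = 3391.6 kJ/min
Energy balance on cold side (adiabatic exchanger): Q = ṁ_c·Cp_c·(T_c,out − T_c,in)
T_c,out = -58.9 + 3391.6/(222 × 0.970) = -43.15 °C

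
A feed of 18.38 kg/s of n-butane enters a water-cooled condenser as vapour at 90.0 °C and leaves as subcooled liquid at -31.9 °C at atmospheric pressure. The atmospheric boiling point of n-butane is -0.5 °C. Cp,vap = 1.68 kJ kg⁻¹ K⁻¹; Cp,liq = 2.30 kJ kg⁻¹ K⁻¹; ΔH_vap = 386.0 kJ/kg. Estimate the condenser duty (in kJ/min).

vapour 90.0→-0.5 °C: -152.04 kJ/kg
condensation at -0.5 °C: -386 kJ/kg
liquid -0.5→-31.9 °C: -72.22 kJ/kg
Δh = -152.04 + -386 + -72.22 = -610.26 kJ/kg
Q = ṁ·Δh = 18.38 kg/s × -610.26 kJ/kg = -11217 kJ/s
|Q| = 11217 kW = 672990 kJ/min

Q_c = 673000 kJ/min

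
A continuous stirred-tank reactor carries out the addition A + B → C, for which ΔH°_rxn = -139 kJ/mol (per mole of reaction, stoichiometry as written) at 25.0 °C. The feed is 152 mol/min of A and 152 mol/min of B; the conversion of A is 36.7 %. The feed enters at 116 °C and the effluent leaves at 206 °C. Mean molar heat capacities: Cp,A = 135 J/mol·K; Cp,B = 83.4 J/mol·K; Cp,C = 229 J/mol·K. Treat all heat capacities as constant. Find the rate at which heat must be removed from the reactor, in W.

Extent of reaction ξ = 0.367 × 152 = 55.784 mol/min
Reaction term: ξ·ΔH°_rxn = 55.784 × -139 = -7754 kJ/min
Sensible, feed 116→25 °C: -3020.9 kJ/min
Outlet flows (mol/min): A 96.216, B 96.216, C 55.784
Sensible, products 25→206 °C: 6115.6 kJ/min
Q = ΔH = -4659.2 kJ/min = -77.654 kW
Heat removed = 77654 W

Q_out = 77700 W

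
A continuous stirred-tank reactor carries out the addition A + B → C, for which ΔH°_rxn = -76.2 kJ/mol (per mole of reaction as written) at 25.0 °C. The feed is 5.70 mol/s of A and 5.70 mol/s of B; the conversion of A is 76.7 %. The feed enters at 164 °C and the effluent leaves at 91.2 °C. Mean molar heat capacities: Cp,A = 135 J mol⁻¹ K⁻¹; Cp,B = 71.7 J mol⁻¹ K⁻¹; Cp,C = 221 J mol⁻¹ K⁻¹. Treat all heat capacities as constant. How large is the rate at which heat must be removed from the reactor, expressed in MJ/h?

Q_out = 1490 MJ/h

Extent of reaction ξ = 0.767 × 5.70 = 4.3719 mol/s
Reaction term: ξ·ΔH°_rxn = 4.3719 × -76.2 = -333.14 kJ/s
Sensible, feed 164→25 °C: -163.77 kJ/s
Outlet flows (mol/s): A 1.3281, B 1.3281, C 4.3719
Sensible, products 25→91.2 °C: 82.135 kJ/s
Q = ΔH = -414.77 kJ/s = -414.77 kW
Heat removed = 1493.2 MJ/h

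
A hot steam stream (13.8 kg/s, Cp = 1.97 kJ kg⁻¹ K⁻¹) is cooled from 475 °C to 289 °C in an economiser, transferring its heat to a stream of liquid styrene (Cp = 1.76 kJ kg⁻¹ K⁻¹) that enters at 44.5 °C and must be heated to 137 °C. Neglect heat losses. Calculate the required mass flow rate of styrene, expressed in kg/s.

ṁ_c = 31.1 kg/s

Heat released by hot stream: Q = 13.8 × 1.97 × (475 − 289) = 5056.6 kJ/s
Energy balance on cold side (adiabatic exchanger): Q = ṁ_c·Cp_c·(T_c,out − T_c,in)
ṁ_c = 5056.6 / [1.76 × (137 − 44.5)] = 31.06 kg/s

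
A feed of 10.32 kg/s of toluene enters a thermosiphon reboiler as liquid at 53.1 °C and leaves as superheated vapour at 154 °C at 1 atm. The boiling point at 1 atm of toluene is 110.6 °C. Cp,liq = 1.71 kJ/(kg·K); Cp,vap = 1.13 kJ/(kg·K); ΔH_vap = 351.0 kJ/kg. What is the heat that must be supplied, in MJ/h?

Q = 18500 MJ/h

liquid 53.1→110.6 °C: 98.325 kJ/kg
vaporisation at 110.6 °C: 351 kJ/kg
vapour 110.6→154 °C: 49.042 kJ/kg
Δh = 98.325 + 351 + 49.042 = 498.37 kJ/kg
Q = ṁ·Δh = 10.32 kg/s × 498.37 kJ/kg = 5143.1 kJ/s
|Q| = 5143.1 kW = 18515 MJ/h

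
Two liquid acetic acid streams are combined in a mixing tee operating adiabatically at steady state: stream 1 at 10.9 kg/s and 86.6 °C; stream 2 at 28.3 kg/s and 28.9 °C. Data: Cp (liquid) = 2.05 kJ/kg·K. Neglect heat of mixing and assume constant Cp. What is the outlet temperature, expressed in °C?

T_out = 44.9 °C

Energy balance with Q = 0: Σ ṁᵢCp,ᵢ(T_out − Tᵢ) = 0
Σ ṁᵢCp,ᵢTᵢ = 10.9×2.05×86.6 + 28.3×2.05×28.9 = 3611.7
Σ ṁᵢCp,ᵢ = 10.9×2.05 + 28.3×2.05 = 80.36
T_out = 3611.7 / 80.36 = 44.944 °C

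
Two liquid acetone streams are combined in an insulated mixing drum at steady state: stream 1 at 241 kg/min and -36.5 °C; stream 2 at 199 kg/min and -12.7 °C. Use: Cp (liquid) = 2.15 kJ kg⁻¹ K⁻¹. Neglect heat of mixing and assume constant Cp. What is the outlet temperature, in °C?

T_out = -25.7 °C

Adiabatic, steady state ⇒ Σ ṁᵢCp,ᵢ(T_out − Tᵢ) = 0
T_out = Σ ṁᵢCp,ᵢTᵢ / Σ ṁᵢCp,ᵢ
      = -24346 / 946 = -25.736 °C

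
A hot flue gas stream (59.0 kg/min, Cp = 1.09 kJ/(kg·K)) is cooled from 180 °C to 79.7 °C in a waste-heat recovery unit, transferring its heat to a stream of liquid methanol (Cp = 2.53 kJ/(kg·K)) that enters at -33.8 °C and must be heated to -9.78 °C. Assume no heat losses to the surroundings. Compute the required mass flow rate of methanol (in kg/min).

Heat released by hot stream: Q = 59.0 × 1.09 × (180 − 79.7) = 6450.3 kJ/min
Energy balance on cold side (adiabatic exchanger): Q = ṁ_c·Cp_c·(T_c,out − T_c,in)
ṁ_c = 6450.3 / [2.53 × (-9.78 − -33.8)] = 106.14 kg/min

ṁ_c = 106 kg/min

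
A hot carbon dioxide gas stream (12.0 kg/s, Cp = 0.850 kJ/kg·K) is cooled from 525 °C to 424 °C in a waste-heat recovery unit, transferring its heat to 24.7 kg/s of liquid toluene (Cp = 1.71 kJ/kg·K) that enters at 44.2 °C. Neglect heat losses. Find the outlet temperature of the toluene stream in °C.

T_c,out = 68.6 °C

Heat released by hot stream: Q = 12.0 × 0.850 × (525 − 424) = 1030.2 kJ/s
Energy balance on cold side (adiabatic exchanger): Q = ṁ_c·Cp_c·(T_c,out − T_c,in)
T_c,out = 44.2 + 1030.2/(24.7 × 1.71) = 68.591 °C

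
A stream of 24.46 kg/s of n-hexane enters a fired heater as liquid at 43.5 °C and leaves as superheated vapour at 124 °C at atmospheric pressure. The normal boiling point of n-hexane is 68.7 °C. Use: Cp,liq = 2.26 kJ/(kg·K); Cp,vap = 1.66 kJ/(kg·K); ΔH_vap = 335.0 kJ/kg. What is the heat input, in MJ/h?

liquid 43.5→68.7 °C: 56.952 kJ/kg
vaporisation at 68.7 °C: 335 kJ/kg
vapour 68.7→124 °C: 91.798 kJ/kg
Δh = 56.952 + 335 + 91.798 = 483.75 kJ/kg
Q = ṁ·Δh = 24.46 kg/s × 483.75 kJ/kg = 11833 kJ/s
|Q| = 11833 kW = 42597 MJ/h

Q = 42600 MJ/h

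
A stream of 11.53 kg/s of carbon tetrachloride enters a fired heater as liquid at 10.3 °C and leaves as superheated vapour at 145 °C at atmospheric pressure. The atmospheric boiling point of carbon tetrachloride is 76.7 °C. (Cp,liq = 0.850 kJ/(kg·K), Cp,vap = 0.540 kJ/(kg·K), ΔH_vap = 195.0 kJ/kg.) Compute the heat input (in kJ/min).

liquid 10.3→76.7 °C: 56.44 kJ/kg
vaporisation at 76.7 °C: 195 kJ/kg
vapour 76.7→145 °C: 36.882 kJ/kg
Δh = 56.44 + 195 + 36.882 = 288.32 kJ/kg
Q = ṁ·Δh = 11.53 kg/s × 288.32 kJ/kg = 3324.4 kJ/s
|Q| = 3324.4 kW = 199460 kJ/min

Q = 199000 kJ/min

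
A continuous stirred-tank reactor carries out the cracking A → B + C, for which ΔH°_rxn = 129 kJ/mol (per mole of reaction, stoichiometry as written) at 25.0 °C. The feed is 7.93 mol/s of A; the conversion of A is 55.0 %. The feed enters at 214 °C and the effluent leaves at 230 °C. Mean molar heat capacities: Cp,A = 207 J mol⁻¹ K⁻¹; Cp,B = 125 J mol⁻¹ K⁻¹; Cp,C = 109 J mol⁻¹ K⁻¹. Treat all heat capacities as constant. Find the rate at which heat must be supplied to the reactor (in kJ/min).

Extent of reaction ξ = 0.550 × 7.93 = 4.3615 mol/s
Reaction term: ξ·ΔH°_rxn = 4.3615 × 129 = 562.63 kJ/s
Sensible, feed 214→25 °C: -310.25 kJ/s
Outlet flows (mol/s): A 3.5685, B 4.3615, C 4.3615
Sensible, products 25→230 °C: 360.65 kJ/s
Q = ΔH = 613.04 kJ/s = 613.04 kW
Heat supplied = 36782 kJ/min

Q_in = 36800 kJ/min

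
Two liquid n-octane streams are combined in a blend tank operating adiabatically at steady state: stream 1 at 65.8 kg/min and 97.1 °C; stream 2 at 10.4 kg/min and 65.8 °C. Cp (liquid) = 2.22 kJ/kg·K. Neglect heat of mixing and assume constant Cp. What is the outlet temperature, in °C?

Adiabatic, steady state ⇒ Σ ṁᵢCp,ᵢ(T_out − Tᵢ) = 0
T_out = Σ ṁᵢCp,ᵢTᵢ / Σ ṁᵢCp,ᵢ
      = 15703 / 169.16 = 92.828 °C

T_out = 92.8 °C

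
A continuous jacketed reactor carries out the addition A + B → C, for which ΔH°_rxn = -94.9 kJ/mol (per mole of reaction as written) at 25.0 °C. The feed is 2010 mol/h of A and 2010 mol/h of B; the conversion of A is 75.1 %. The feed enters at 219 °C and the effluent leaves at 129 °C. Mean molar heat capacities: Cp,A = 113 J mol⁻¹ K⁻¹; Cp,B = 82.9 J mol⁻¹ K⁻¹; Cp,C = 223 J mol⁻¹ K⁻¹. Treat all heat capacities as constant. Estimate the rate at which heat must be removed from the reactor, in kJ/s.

Q_out = 48.5 kJ/s

Extent of reaction ξ = 0.751 × 2010 = 1509.5 mol/h
Reaction term: ξ·ΔH°_rxn = 1509.5 × -94.9 = -143250 kJ/h
Sensible, feed 219→25 °C: -76389 kJ/h
Outlet flows (mol/h): A 500.49, B 500.49, C 1509.5
Sensible, products 25→129 °C: 45205 kJ/h
Q = ΔH = -174440 kJ/h = -48.455 kW
Heat removed = 48.455 kJ/s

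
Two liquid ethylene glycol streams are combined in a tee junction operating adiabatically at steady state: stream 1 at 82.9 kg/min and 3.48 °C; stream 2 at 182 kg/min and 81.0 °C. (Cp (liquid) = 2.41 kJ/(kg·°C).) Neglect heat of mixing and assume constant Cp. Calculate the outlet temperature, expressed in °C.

Energy balance with Q = 0: Σ ṁᵢCp,ᵢ(T_out − Tᵢ) = 0
Σ ṁᵢCp,ᵢTᵢ = 82.9×2.41×3.48 + 182×2.41×81.0 = 36223
Σ ṁᵢCp,ᵢ = 82.9×2.41 + 182×2.41 = 638.41
T_out = 36223 / 638.41 = 56.74 °C

T_out = 56.7 °C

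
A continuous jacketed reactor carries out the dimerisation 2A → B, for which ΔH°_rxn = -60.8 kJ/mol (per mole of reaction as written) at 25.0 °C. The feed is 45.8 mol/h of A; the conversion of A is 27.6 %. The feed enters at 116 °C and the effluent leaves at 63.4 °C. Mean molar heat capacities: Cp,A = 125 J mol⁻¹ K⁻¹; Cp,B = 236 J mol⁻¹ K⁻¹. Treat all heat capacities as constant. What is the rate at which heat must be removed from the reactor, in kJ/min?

Extent of reaction ξ = 0.276 × 45.8 / 2 = 6.3204 mol/h
Reaction term: ξ·ΔH°_rxn = 6.3204 × -60.8 = -384.28 kJ/h
Sensible, feed 116→25 °C: -520.98 kJ/h
Outlet flows (mol/h): A 33.159, B 6.3204
Sensible, products 25→63.4 °C: 216.44 kJ/h
Q = ΔH = -688.81 kJ/h = -0.19134 kW
Heat removed = 11.48 kJ/min

Q_out = 11.5 kJ/min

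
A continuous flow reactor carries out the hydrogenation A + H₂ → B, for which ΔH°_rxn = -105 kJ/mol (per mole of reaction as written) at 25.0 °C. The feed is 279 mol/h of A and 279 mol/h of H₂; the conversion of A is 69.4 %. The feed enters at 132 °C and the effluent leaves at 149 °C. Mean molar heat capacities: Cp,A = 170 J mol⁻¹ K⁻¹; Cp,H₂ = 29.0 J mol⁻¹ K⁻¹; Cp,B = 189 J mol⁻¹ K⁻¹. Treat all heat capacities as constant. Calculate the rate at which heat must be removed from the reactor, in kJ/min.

Extent of reaction ξ = 0.694 × 279 = 193.63 mol/h
Reaction term: ξ·ΔH°_rxn = 193.63 × -105 = -20331 kJ/h
Sensible, feed 132→25 °C: -5940.7 kJ/h
Outlet flows (mol/h): A 85.374, H₂ 85.374, B 193.63
Sensible, products 25→149 °C: 6644.5 kJ/h
Q = ΔH = -19627 kJ/h = -5.4519 kW
Heat removed = 327.12 kJ/min

Q_out = 327 kJ/min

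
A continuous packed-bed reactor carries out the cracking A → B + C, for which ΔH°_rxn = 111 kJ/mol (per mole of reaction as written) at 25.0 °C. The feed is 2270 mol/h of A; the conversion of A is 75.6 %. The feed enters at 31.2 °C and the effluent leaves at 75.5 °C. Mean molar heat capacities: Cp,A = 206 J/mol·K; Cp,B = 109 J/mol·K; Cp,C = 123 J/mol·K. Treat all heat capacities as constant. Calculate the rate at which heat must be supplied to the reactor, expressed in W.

Extent of reaction ξ = 0.756 × 2270 = 1716.1 mol/h
Reaction term: ξ·ΔH°_rxn = 1716.1 × 111 = 190490 kJ/h
Sensible, feed 31.2→25 °C: -2899.2 kJ/h
Outlet flows (mol/h): A 553.88, B 1716.1, C 1716.1
Sensible, products 25→75.5 °C: 25868 kJ/h
Q = ΔH = 213460 kJ/h = 59.294 kW
Heat supplied = 59294 W

Q_in = 59300 W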